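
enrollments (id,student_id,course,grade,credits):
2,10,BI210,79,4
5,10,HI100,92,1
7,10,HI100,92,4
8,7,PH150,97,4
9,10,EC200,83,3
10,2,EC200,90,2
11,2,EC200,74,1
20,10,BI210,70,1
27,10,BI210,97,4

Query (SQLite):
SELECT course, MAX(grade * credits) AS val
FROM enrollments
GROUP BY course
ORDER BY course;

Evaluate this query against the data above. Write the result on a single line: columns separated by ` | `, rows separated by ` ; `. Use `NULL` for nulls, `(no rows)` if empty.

BI210 | 388 ; EC200 | 249 ; HI100 | 368 ; PH150 | 388

For each row compute grade * credits.
Group by course; take MAX of the expression per group.
  BI210: ids {2, 20, 27} → MAX(grade * credits)=388
  EC200: ids {9, 10, 11} → MAX(grade * credits)=249
  HI100: ids {5, 7} → MAX(grade * credits)=368
  PH150: ids {8} → MAX(grade * credits)=388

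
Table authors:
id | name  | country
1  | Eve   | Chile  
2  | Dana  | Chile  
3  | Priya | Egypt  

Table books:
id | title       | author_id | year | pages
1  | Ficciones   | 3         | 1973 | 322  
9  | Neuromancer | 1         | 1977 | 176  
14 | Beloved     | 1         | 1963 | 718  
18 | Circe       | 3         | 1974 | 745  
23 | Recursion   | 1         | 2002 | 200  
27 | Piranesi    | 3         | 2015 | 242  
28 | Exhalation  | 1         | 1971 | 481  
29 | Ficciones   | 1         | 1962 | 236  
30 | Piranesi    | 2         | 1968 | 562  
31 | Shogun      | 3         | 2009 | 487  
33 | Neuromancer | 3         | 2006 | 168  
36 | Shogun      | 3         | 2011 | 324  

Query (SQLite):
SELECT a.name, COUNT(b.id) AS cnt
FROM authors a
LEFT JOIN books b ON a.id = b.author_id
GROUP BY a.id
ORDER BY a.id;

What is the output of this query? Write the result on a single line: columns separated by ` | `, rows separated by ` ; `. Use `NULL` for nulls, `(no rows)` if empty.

Eve | 5 ; Dana | 1 ; Priya | 6

LEFT JOIN keeps every authors row; unmatched ones get NULL for books columns.
Group by authors.id and compute COUNT(b.id). COUNT(col) of an all-NULL group is 0.
  1: ids {9, 14, 23, 28, 29} → COUNT(b.id)=5
  2: ids {30} → COUNT(b.id)=1
  3: ids {1, 18, 27, 31, 33, 36} → COUNT(b.id)=6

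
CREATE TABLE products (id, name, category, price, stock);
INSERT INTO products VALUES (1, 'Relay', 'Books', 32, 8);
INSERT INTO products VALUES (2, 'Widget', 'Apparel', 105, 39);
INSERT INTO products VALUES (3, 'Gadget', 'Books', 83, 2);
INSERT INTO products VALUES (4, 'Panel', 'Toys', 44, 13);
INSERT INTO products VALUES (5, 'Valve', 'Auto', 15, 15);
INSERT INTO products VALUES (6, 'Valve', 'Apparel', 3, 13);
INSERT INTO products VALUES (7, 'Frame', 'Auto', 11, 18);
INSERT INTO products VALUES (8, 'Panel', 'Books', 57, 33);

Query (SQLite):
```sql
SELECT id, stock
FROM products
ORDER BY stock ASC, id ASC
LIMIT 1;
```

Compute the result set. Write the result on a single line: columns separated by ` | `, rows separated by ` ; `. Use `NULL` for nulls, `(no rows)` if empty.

3 | 2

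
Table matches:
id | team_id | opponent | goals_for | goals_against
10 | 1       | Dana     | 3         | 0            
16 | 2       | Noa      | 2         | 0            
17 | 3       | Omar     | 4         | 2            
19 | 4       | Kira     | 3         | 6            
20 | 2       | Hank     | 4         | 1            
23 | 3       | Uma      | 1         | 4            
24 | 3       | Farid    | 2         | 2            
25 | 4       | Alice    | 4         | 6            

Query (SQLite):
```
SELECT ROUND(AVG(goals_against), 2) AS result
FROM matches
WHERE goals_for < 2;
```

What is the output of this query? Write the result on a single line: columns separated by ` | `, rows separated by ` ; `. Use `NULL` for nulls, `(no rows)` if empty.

4

Rows where goals_for < 2 → goals_against values: [4].
AVG = 4 / 1 (rounded to 2 dp).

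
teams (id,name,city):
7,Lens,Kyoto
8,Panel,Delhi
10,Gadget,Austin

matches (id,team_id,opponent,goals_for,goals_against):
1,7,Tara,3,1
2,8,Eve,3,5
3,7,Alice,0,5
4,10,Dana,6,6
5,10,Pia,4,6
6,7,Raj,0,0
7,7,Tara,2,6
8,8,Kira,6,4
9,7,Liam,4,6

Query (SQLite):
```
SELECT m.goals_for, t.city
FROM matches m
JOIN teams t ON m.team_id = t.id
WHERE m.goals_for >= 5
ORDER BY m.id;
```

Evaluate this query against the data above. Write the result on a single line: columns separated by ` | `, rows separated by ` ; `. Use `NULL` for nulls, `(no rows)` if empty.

Each matches row matches the teams row where team_id = teams.id.
Then keep rows with m.goals_for >= 5.

6 | Austin ; 6 | Delhi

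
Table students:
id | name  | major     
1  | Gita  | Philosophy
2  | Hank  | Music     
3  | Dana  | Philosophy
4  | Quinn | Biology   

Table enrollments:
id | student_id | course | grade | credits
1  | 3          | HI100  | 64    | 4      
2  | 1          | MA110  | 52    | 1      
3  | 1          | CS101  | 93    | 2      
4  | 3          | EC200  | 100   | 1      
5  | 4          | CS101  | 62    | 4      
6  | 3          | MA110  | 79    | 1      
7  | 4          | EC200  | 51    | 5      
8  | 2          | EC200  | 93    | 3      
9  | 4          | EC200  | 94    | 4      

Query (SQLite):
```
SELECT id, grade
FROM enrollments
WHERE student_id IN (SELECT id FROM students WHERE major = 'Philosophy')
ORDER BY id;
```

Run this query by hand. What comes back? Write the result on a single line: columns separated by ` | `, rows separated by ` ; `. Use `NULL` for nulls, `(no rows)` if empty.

1 | 64 ; 2 | 52 ; 3 | 93 ; 4 | 100 ; 6 | 79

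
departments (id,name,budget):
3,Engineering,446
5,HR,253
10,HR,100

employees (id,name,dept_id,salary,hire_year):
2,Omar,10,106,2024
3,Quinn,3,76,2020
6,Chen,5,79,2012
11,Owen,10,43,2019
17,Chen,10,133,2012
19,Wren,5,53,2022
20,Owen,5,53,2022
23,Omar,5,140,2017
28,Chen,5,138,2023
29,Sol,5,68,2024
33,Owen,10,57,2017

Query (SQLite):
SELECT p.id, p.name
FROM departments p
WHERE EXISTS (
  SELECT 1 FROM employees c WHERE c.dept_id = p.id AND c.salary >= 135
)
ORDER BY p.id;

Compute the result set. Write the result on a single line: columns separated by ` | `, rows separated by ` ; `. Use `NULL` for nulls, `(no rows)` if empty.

5 | HR

For each departments row, check whether any employees with matching dept_id has salary >= 135.
Keep rows where that is true.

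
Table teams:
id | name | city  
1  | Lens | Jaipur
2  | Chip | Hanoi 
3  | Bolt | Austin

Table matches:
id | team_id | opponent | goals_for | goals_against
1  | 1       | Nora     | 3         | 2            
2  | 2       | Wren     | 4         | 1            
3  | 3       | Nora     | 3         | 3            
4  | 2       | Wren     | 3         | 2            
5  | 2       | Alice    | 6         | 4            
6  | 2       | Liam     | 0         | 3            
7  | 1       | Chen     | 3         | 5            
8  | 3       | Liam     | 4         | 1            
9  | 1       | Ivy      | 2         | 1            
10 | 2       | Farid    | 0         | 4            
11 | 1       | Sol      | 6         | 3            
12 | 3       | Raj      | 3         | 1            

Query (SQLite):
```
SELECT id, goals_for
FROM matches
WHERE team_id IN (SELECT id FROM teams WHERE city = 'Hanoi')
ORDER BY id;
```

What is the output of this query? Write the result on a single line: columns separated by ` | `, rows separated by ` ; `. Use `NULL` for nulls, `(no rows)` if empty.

2 | 4 ; 4 | 3 ; 5 | 6 ; 6 | 0 ; 10 | 0

Inner query: teams.id where city = 'Hanoi'.
Outer: keep matches rows whose team_id is in that set.
Inner query → {2}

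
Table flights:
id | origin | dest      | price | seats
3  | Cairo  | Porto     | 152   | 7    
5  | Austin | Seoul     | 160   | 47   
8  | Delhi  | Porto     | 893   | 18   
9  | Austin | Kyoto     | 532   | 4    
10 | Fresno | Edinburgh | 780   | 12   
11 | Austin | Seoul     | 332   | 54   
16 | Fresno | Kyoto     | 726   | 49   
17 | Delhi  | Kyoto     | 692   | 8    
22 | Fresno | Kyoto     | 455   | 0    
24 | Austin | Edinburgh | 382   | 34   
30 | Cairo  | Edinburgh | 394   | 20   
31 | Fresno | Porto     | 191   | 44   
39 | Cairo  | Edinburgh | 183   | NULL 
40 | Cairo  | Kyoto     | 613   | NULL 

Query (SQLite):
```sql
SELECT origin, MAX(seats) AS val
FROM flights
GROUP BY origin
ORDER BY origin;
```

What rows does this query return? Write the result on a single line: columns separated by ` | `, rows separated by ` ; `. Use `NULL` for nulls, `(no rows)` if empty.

Partition flights by origin; compute MAX(seats) within each group.
  Austin: ids {5, 9, 11, 24} → MAX(seats)=54
  Cairo: ids {3, 30, 39, 40} → MAX(seats)=20
  Delhi: ids {8, 17} → MAX(seats)=18
  Fresno: ids {10, 16, 22, 31} → MAX(seats)=49

Austin | 54 ; Cairo | 20 ; Delhi | 18 ; Fresno | 49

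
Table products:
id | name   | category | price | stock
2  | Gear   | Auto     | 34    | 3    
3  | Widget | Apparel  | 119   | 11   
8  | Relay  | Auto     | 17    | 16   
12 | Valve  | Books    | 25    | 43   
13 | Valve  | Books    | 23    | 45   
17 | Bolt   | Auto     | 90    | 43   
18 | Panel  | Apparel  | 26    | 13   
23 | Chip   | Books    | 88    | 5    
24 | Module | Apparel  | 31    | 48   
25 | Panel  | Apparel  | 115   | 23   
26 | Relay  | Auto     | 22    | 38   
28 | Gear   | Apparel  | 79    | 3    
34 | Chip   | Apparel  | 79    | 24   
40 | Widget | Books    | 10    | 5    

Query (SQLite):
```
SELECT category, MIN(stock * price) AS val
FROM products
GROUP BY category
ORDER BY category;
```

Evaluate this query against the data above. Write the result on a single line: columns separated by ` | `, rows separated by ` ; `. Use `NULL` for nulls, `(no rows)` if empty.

Apparel | 237 ; Auto | 102 ; Books | 50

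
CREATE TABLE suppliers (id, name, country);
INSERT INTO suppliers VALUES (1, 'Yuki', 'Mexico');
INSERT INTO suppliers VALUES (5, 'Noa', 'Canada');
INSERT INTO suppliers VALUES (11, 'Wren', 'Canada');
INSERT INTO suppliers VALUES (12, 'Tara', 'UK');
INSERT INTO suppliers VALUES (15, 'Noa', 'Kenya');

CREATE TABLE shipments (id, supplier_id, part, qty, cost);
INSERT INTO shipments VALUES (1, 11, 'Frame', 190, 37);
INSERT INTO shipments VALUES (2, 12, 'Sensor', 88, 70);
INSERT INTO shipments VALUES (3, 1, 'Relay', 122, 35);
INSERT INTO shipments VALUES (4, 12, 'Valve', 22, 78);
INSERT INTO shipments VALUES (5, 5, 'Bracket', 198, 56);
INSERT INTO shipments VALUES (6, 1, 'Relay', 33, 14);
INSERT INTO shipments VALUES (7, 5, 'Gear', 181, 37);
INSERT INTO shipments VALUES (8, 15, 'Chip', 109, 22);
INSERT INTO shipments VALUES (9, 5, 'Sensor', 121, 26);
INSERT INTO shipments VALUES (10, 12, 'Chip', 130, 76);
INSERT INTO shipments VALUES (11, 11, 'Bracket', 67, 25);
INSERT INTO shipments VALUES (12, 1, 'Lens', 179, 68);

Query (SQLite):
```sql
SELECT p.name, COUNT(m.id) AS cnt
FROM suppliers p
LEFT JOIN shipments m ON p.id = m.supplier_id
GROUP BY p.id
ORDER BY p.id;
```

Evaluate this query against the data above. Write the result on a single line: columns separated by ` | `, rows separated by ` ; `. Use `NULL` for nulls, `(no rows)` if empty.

Yuki | 3 ; Noa | 3 ; Wren | 2 ; Tara | 3 ; Noa | 1

LEFT JOIN keeps every suppliers row; unmatched ones get NULL for shipments columns.
Group by suppliers.id and compute COUNT(m.id). COUNT(col) of an all-NULL group is 0.
  1: ids {3, 6, 12} → COUNT(m.id)=3
  5: ids {5, 7, 9} → COUNT(m.id)=3
  11: ids {1, 11} → COUNT(m.id)=2
  12: ids {2, 4, 10} → COUNT(m.id)=3
  15: ids {8} → COUNT(m.id)=1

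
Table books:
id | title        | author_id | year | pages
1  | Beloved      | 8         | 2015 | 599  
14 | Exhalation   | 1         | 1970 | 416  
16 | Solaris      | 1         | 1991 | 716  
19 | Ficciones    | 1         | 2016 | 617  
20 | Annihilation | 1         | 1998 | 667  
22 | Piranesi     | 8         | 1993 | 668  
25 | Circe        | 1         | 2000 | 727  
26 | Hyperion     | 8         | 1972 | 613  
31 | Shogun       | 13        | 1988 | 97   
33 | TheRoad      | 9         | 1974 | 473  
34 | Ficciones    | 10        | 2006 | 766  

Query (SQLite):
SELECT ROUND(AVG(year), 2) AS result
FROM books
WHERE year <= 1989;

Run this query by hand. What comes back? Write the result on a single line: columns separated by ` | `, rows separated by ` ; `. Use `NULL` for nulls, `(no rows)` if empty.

Rows where year <= 1989 → year values: [1970, 1972, 1988, 1974].
AVG = 7904 / 4 (rounded to 2 dp).

1976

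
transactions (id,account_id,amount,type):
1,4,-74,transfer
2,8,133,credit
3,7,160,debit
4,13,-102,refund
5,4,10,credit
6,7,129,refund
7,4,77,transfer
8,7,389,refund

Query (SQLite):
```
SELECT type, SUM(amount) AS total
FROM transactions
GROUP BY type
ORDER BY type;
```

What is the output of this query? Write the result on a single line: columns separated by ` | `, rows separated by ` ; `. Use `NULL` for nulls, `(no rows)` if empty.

credit | 143 ; debit | 160 ; refund | 416 ; transfer | 3

Partition transactions by type; compute SUM(amount) within each group.
  credit: ids {2, 5} → SUM(amount)=143
  debit: ids {3} → SUM(amount)=160
  refund: ids {4, 6, 8} → SUM(amount)=416
  transfer: ids {1, 7} → SUM(amount)=3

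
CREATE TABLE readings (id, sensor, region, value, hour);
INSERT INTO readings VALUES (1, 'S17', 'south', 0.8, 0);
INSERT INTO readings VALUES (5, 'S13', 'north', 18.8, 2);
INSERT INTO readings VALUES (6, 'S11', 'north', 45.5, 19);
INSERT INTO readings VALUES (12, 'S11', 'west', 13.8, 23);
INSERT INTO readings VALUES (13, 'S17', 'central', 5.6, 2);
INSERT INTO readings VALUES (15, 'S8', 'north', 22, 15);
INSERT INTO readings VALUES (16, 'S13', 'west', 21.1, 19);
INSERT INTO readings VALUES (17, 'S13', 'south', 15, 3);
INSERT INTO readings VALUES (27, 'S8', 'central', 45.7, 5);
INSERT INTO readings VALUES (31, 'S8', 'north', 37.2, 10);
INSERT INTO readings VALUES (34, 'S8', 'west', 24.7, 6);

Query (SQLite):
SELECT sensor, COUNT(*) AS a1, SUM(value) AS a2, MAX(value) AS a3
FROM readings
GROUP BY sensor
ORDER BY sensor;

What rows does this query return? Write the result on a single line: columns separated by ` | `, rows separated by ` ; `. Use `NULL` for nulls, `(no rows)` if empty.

Group readings by sensor.
Per group compute: COUNT(*), SUM(value), MAX(value).
  S11: ids {6, 12} → COUNT(*)=2, SUM(value)=59.3, MAX(value)=45.5
  S13: ids {5, 16, 17} → COUNT(*)=3, SUM(value)=54.9, MAX(value)=21.1
  S17: ids {1, 13} → COUNT(*)=2, SUM(value)=6.4, MAX(value)=5.6
  S8: ids {15, 27, 31, 34} → COUNT(*)=4, SUM(value)=129.6, MAX(value)=45.7

S11 | 2 | 59.3 | 45.5 ; S13 | 3 | 54.9 | 21.1 ; S17 | 2 | 6.4 | 5.6 ; S8 | 4 | 129.6 | 45.7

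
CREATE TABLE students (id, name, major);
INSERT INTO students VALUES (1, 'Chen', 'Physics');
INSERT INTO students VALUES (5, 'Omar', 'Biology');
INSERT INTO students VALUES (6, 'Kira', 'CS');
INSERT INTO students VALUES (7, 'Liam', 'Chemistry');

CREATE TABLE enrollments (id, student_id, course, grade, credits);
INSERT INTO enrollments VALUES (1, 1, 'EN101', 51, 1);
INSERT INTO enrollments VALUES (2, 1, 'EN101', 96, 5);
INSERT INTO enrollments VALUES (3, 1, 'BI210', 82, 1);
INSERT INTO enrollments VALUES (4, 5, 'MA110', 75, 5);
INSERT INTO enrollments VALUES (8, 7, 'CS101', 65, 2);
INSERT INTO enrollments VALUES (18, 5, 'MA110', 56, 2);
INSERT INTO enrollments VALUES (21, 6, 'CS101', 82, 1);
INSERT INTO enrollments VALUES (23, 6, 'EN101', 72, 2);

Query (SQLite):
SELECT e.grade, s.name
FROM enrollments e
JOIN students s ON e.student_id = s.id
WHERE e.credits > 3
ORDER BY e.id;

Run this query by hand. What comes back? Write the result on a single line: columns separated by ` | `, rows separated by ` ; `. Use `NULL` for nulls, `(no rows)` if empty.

96 | Chen ; 75 | Omar

Each enrollments row matches the students row where student_id = students.id.
Then keep rows with e.credits > 3.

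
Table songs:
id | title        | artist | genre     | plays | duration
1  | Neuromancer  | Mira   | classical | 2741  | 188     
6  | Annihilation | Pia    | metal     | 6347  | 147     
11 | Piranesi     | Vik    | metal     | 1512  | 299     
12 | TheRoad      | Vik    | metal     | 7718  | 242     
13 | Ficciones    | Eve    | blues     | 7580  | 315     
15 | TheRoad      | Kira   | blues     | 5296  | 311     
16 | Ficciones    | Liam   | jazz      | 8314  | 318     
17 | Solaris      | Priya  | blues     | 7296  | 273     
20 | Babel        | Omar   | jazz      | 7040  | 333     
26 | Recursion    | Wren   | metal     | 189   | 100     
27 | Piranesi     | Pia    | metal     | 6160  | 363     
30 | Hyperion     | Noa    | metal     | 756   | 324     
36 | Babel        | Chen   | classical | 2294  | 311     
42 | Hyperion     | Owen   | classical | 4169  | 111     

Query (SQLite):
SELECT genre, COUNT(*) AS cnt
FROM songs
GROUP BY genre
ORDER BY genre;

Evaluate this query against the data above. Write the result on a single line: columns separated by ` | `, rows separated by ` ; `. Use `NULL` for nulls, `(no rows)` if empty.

Partition songs by genre; compute COUNT(*) within each group.
  blues: ids {13, 15, 17} → COUNT(*)=3
  classical: ids {1, 36, 42} → COUNT(*)=3
  jazz: ids {16, 20} → COUNT(*)=2
  metal: ids {6, 11, 12, 26, 27, 30} → COUNT(*)=6

blues | 3 ; classical | 3 ; jazz | 2 ; metal | 6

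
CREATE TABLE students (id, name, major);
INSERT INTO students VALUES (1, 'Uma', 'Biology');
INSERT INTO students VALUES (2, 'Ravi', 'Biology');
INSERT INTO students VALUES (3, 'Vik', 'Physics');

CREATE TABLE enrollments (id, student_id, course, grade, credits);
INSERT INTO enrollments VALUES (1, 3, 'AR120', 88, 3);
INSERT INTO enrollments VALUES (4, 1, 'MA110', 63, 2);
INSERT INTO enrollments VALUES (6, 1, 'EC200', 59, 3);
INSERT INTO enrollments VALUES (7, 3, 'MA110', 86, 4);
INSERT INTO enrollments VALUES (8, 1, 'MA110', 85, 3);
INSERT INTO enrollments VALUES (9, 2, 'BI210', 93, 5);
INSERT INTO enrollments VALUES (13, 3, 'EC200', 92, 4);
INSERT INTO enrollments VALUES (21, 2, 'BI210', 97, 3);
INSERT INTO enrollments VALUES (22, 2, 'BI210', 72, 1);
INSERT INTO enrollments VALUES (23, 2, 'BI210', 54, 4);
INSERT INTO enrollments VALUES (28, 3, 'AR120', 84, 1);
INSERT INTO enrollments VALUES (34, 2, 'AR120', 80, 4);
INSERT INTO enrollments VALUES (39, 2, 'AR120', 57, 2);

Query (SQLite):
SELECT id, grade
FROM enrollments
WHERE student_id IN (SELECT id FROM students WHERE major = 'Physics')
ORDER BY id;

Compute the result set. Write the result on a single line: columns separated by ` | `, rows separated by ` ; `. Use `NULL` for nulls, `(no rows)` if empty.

1 | 88 ; 7 | 86 ; 13 | 92 ; 28 | 84

Inner query: students.id where major = 'Physics'.
Outer: keep enrollments rows whose student_id is in that set.
Inner query → {3}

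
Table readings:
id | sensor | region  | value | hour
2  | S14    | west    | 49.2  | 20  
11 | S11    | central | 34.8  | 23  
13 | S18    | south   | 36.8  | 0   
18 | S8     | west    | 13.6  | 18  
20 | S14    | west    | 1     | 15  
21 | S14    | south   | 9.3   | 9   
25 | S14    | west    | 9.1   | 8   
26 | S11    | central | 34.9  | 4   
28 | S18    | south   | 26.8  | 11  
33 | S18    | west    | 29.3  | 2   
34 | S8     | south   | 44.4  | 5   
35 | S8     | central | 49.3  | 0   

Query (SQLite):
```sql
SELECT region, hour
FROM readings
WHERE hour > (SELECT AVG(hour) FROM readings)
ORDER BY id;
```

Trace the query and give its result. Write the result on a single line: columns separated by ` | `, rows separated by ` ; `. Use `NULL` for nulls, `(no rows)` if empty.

west | 20 ; central | 23 ; west | 18 ; west | 15 ; south | 11

Scalar subquery: AVG(hour) over all readings rows = 9.583333 (≈; comparison uses full precision).
Keep rows where hour > that value.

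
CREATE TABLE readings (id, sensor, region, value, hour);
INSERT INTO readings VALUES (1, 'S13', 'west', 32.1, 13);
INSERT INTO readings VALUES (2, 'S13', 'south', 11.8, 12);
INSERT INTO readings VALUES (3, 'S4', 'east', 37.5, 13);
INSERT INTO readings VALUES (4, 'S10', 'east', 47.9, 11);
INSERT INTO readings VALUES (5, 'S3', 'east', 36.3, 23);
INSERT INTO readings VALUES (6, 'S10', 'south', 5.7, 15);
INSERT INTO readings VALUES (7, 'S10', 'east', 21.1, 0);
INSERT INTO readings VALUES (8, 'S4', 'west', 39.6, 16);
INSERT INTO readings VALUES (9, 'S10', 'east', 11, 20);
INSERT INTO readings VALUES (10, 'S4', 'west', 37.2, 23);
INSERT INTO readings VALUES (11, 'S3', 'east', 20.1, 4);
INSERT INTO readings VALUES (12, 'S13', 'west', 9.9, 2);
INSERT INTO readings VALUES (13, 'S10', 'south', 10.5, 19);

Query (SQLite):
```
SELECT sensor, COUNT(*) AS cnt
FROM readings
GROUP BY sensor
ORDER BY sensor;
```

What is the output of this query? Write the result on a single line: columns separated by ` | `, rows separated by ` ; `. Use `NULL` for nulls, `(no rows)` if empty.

Partition readings by sensor; compute COUNT(*) within each group.
  S10: ids {4, 6, 7, 9, 13} → COUNT(*)=5
  S13: ids {1, 2, 12} → COUNT(*)=3
  S3: ids {5, 11} → COUNT(*)=2
  S4: ids {3, 8, 10} → COUNT(*)=3

S10 | 5 ; S13 | 3 ; S3 | 2 ; S4 | 3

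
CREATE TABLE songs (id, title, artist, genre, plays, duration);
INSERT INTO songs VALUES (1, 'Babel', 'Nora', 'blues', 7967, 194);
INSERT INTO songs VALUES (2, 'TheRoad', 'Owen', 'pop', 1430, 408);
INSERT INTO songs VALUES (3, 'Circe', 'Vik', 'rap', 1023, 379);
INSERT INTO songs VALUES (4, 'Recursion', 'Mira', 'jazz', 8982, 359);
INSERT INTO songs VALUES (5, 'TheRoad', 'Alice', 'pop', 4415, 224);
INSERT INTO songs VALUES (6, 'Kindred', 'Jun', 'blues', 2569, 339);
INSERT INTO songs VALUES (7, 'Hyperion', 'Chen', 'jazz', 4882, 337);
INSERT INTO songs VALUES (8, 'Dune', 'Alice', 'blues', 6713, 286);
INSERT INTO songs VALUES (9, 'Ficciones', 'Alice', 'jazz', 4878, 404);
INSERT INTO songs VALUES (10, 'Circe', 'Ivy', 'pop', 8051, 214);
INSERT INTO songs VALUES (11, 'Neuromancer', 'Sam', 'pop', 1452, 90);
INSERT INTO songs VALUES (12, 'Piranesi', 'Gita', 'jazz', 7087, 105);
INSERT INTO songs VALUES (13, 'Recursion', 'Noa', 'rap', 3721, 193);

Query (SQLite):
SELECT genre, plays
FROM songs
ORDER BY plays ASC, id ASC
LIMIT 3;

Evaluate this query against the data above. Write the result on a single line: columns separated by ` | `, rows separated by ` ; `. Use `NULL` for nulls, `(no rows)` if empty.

rap | 1023 ; pop | 1430 ; pop | 1452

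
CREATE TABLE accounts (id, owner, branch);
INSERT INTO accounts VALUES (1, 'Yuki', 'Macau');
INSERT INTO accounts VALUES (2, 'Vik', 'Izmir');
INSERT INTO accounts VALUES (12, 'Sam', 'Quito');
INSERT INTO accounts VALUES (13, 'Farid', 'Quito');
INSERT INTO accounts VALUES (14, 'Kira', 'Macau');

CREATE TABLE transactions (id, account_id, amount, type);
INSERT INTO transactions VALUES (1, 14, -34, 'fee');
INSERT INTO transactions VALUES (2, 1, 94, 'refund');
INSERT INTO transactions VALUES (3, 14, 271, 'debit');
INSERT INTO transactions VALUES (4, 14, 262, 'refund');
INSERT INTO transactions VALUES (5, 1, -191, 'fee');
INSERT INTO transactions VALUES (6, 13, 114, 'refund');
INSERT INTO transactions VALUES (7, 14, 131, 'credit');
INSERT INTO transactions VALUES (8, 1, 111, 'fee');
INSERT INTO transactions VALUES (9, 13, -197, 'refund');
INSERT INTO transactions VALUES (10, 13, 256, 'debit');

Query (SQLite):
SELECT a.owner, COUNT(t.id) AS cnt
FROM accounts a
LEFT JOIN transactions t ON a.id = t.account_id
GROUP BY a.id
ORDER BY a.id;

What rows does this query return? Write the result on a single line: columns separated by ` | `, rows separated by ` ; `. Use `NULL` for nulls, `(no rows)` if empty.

LEFT JOIN keeps every accounts row; unmatched ones get NULL for transactions columns.
Group by accounts.id and compute COUNT(t.id). COUNT(col) of an all-NULL group is 0.
  1: ids {2, 5, 8} → COUNT(t.id)=3
  2: ids {—} → COUNT(t.id)=0
  12: ids {—} → COUNT(t.id)=0
  13: ids {6, 9, 10} → COUNT(t.id)=3
  14: ids {1, 3, 4, 7} → COUNT(t.id)=4

Yuki | 3 ; Vik | 0 ; Sam | 0 ; Farid | 3 ; Kira | 4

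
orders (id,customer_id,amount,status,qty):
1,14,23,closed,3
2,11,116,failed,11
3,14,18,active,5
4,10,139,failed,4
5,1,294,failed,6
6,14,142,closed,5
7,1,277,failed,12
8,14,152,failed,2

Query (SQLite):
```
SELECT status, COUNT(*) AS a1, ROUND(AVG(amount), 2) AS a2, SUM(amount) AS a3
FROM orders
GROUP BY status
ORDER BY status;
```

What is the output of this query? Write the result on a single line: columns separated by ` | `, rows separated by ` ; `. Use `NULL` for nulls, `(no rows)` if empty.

Group orders by status.
Per group compute: COUNT(*), ROUND(AVG(amount), 2), SUM(amount).
  active: ids {3} → COUNT(*)=1, ROUND(AVG(amount), 2)=18, SUM(amount)=18
  closed: ids {1, 6} → COUNT(*)=2, ROUND(AVG(amount), 2)=82.5, SUM(amount)=165
  failed: ids {2, 4, 5, 7, 8} → COUNT(*)=5, ROUND(AVG(amount), 2)=195.6, SUM(amount)=978

active | 1 | 18 | 18 ; closed | 2 | 82.5 | 165 ; failed | 5 | 195.6 | 978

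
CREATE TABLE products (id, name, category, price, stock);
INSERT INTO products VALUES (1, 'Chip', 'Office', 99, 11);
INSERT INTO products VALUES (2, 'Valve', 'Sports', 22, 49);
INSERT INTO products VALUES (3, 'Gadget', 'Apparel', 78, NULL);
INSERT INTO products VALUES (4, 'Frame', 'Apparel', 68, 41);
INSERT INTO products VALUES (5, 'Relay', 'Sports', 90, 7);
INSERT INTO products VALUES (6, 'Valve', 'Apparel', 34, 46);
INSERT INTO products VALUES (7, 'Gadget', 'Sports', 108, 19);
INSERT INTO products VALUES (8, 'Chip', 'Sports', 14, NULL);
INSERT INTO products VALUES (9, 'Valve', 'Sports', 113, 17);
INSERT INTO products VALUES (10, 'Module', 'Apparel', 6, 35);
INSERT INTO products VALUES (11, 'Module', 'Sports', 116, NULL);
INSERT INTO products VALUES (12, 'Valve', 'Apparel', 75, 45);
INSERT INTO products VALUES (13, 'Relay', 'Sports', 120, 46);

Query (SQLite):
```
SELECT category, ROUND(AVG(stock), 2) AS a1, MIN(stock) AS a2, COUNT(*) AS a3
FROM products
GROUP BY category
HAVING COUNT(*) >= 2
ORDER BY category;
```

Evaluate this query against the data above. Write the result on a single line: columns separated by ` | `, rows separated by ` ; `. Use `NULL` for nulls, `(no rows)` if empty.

Group products by category.
Per group compute: ROUND(AVG(stock), 2), MIN(stock), COUNT(*).
HAVING: drop groups with fewer than 2 rows.
  Apparel: ids {3, 4, 6, 10, 12} → ROUND(AVG(stock), 2)=41.75, MIN(stock)=35, COUNT(*)=5
  Office: ids {1} → ROUND(AVG(stock), 2)=11, MIN(stock)=11, COUNT(*)=1
  Sports: ids {2, 5, 7, 8, 9, 11, 13} → ROUND(AVG(stock), 2)=27.6, MIN(stock)=7, COUNT(*)=7

Apparel | 41.75 | 35 | 5 ; Sports | 27.6 | 7 | 7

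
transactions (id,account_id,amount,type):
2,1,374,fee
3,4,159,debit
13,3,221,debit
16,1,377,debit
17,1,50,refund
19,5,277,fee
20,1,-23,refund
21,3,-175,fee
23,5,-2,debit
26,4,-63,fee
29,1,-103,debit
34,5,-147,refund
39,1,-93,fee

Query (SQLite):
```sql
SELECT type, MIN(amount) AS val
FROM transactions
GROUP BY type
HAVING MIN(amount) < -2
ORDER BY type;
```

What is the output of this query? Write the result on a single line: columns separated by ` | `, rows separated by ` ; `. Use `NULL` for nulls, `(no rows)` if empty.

Partition transactions by type; compute MIN(amount) within each group.
HAVING: keep groups where MIN(amount) < -2.
  debit: ids {3, 13, 16, 23, 29} → MIN(amount)=-103
  fee: ids {2, 19, 21, 26, 39} → MIN(amount)=-175
  refund: ids {17, 20, 34} → MIN(amount)=-147

debit | -103 ; fee | -175 ; refund | -147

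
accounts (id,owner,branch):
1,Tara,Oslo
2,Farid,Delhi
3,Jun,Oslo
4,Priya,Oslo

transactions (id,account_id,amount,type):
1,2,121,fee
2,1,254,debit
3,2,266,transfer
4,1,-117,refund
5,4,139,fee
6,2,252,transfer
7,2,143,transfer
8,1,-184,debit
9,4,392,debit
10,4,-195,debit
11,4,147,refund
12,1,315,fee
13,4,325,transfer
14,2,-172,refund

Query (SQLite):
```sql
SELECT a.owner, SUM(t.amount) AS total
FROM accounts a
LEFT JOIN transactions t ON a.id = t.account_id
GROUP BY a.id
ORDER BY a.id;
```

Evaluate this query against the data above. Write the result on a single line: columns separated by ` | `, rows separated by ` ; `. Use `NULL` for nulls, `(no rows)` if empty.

Tara | 268 ; Farid | 610 ; Jun | NULL ; Priya | 808

LEFT JOIN keeps every accounts row; unmatched ones get NULL for transactions columns.
Group by accounts.id and compute SUM(t.amount). SUM over an all-NULL group is NULL.
  1: ids {2, 4, 8, 12} → SUM(t.amount)=268
  2: ids {1, 3, 6, 7, 14} → SUM(t.amount)=610
  3: ids {—} → SUM(t.amount)=NULL
  4: ids {5, 9, 10, 11, 13} → SUM(t.amount)=808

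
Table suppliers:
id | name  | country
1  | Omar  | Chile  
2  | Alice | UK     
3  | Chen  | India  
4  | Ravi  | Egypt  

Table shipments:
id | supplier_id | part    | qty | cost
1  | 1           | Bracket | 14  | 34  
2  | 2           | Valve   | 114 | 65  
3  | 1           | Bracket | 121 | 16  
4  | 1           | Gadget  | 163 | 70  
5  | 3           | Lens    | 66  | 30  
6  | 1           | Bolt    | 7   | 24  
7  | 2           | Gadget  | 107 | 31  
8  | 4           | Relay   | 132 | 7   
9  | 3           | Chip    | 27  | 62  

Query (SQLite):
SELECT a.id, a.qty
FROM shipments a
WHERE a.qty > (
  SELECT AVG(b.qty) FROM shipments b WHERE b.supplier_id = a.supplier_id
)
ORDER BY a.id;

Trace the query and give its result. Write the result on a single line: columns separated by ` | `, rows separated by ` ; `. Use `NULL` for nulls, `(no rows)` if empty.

For each shipments row a, compute AVG(qty) over rows sharing a.supplier_id.
Keep row a if a.qty > that per-group AVG.
  supplier_id=1: AVG(qty) = 76.25
  supplier_id=2: AVG(qty) = 110.5
  supplier_id=3: AVG(qty) = 46.5
  supplier_id=4: AVG(qty) = 132.0

2 | 114 ; 3 | 121 ; 4 | 163 ; 5 | 66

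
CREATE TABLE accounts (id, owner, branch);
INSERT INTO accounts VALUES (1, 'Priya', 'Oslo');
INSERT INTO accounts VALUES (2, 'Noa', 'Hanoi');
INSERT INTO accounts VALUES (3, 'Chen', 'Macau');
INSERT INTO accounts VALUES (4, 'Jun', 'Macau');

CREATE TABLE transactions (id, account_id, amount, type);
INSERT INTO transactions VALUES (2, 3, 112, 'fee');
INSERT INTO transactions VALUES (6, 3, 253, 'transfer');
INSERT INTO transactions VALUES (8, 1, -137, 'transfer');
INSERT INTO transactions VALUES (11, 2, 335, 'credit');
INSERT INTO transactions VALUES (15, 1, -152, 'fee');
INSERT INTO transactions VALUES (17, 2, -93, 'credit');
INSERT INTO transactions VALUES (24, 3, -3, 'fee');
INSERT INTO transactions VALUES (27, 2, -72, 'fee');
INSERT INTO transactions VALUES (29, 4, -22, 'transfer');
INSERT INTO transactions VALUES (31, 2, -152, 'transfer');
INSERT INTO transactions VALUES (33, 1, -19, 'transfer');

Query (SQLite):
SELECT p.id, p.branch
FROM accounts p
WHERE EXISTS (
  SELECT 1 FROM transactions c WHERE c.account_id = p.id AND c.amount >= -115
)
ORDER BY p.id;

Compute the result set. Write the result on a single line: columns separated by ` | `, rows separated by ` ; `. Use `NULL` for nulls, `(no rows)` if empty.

For each accounts row, check whether any transactions with matching account_id has amount >= -115.
Keep rows where that is true.

1 | Oslo ; 2 | Hanoi ; 3 | Macau ; 4 | Macau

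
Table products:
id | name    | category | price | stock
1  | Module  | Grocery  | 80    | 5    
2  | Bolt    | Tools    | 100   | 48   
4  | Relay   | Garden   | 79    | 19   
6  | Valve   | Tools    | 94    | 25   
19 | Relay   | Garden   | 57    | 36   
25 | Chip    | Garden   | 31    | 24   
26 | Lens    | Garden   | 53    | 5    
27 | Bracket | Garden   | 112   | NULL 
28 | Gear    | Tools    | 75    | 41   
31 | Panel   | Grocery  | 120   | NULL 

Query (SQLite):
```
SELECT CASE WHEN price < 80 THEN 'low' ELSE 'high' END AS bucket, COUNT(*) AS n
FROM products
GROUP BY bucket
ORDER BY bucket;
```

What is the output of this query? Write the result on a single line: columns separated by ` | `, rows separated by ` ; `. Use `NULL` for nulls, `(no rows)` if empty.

high | 5 ; low | 5

Bucket rows by price < 80 → 'low' else 'high'; count each bucket.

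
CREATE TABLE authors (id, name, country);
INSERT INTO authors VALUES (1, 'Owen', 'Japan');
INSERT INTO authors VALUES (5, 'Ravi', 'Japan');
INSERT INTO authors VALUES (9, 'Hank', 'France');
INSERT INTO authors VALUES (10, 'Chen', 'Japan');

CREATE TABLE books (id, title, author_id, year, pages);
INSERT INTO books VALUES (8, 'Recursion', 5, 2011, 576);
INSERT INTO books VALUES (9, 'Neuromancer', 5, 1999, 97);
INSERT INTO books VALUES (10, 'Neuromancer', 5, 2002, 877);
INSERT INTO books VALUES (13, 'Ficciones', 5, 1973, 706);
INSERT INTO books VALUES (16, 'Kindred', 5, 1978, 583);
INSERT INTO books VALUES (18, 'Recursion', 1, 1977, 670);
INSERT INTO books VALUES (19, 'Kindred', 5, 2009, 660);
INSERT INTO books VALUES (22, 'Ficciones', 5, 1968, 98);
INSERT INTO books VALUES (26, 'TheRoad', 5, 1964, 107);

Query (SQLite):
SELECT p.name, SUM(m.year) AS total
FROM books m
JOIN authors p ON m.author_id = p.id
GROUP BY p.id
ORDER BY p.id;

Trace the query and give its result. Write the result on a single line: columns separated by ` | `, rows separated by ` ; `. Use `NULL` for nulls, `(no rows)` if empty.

Owen | 1977 ; Ravi | 15904

Join each books row to its authors via author_id.
Group joined rows by authors.id; compute SUM(m.year) per group.
  1: ids {18} → SUM(m.year)=1977
  5: ids {8, 9, 10, 13, 16, 19, 22, 26} → SUM(m.year)=15904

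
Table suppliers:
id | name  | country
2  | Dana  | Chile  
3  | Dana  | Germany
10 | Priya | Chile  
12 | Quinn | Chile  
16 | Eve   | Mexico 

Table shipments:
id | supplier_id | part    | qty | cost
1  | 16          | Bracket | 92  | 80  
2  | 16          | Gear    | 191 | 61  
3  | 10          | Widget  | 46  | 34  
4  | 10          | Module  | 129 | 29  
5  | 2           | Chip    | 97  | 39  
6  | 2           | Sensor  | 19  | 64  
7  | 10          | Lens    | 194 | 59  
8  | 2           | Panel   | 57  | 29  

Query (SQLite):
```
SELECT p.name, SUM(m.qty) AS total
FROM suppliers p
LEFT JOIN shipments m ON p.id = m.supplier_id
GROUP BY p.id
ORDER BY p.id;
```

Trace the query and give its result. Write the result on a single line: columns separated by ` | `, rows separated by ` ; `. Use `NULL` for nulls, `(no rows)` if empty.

Dana | 173 ; Dana | NULL ; Priya | 369 ; Quinn | NULL ; Eve | 283

LEFT JOIN keeps every suppliers row; unmatched ones get NULL for shipments columns.
Group by suppliers.id and compute SUM(m.qty). SUM over an all-NULL group is NULL.
  2: ids {5, 6, 8} → SUM(m.qty)=173
  3: ids {—} → SUM(m.qty)=NULL
  10: ids {3, 4, 7} → SUM(m.qty)=369
  12: ids {—} → SUM(m.qty)=NULL
  16: ids {1, 2} → SUM(m.qty)=283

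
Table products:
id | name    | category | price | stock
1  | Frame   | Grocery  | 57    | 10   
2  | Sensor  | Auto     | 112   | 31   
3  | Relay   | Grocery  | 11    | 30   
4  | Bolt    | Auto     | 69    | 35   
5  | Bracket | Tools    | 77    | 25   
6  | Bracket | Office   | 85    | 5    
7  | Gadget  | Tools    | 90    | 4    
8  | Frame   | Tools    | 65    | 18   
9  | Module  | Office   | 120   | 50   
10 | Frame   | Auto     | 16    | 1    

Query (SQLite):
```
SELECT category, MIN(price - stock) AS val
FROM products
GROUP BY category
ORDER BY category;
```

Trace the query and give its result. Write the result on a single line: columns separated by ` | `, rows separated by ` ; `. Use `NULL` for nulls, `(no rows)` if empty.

For each row compute price - stock.
Group by category; take MIN of the expression per group.
  Auto: ids {2, 4, 10} → MIN(price - stock)=15
  Grocery: ids {1, 3} → MIN(price - stock)=-19
  Office: ids {6, 9} → MIN(price - stock)=70
  Tools: ids {5, 7, 8} → MIN(price - stock)=47

Auto | 15 ; Grocery | -19 ; Office | 70 ; Tools | 47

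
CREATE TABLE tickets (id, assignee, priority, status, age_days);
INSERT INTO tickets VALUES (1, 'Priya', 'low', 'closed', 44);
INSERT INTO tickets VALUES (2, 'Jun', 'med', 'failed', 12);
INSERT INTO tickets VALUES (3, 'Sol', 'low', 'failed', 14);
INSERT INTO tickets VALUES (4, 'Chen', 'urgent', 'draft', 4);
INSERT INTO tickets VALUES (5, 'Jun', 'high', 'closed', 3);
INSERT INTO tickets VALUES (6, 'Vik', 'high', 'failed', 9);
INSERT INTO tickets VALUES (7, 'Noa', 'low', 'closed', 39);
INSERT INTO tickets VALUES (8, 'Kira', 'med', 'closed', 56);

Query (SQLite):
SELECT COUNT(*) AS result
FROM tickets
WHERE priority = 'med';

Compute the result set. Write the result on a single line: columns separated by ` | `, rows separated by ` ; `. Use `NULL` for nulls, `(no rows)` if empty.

2

Rows where priority='med' → age_days values: [12, 56].
COUNT(*) counts rows → 2.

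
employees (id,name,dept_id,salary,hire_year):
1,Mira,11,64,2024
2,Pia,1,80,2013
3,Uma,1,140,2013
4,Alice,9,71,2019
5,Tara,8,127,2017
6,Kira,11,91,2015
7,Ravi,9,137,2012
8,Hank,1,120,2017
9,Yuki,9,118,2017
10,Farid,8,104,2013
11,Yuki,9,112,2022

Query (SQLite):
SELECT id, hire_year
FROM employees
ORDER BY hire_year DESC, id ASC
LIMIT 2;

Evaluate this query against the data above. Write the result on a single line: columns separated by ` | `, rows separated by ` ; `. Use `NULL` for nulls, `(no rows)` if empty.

Sort by hire_year desc, tiebreak id asc: (2024, id=1), (2022, id=11), (2019, id=4), (2017, id=5), (2017, id=8) …. Take first 2.

1 | 2024 ; 11 | 2022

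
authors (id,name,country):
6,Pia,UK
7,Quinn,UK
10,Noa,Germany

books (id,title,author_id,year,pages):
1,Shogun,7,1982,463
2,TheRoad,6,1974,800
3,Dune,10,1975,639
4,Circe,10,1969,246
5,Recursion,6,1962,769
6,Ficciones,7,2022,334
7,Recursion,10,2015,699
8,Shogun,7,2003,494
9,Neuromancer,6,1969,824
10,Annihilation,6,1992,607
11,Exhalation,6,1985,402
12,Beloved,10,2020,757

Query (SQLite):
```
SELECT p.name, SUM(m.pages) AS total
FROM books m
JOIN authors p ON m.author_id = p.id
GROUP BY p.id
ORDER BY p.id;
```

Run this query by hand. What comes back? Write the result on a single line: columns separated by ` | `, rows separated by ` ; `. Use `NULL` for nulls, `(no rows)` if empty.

Join each books row to its authors via author_id.
Group joined rows by authors.id; compute SUM(m.pages) per group.
  6: ids {2, 5, 9, 10, 11} → SUM(m.pages)=3402
  7: ids {1, 6, 8} → SUM(m.pages)=1291
  10: ids {3, 4, 7, 12} → SUM(m.pages)=2341

Pia | 3402 ; Quinn | 1291 ; Noa | 2341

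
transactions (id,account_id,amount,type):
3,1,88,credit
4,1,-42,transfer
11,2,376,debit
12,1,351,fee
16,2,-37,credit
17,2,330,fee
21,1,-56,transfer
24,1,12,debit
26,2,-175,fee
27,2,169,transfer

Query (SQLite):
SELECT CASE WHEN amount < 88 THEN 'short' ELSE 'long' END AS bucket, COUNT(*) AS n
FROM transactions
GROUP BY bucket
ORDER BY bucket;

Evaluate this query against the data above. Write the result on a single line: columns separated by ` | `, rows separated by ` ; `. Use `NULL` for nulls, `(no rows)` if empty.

Bucket rows by amount < 88 → 'short' else 'long'; count each bucket.

long | 5 ; short | 5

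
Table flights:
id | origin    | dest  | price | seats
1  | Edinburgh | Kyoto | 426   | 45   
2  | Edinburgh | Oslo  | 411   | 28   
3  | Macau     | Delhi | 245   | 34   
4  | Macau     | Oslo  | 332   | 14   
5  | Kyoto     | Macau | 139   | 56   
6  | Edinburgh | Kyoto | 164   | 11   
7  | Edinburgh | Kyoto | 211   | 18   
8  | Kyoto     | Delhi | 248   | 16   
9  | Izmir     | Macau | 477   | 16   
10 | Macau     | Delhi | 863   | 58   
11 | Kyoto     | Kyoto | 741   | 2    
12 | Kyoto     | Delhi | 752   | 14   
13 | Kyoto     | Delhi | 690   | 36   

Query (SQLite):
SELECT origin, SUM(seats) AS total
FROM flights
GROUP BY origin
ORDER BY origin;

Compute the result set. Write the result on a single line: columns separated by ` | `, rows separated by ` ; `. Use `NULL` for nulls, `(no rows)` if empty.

Partition flights by origin; compute SUM(seats) within each group.
  Edinburgh: ids {1, 2, 6, 7} → SUM(seats)=102
  Izmir: ids {9} → SUM(seats)=16
  Kyoto: ids {5, 8, 11, 12, 13} → SUM(seats)=124
  Macau: ids {3, 4, 10} → SUM(seats)=106

Edinburgh | 102 ; Izmir | 16 ; Kyoto | 124 ; Macau | 106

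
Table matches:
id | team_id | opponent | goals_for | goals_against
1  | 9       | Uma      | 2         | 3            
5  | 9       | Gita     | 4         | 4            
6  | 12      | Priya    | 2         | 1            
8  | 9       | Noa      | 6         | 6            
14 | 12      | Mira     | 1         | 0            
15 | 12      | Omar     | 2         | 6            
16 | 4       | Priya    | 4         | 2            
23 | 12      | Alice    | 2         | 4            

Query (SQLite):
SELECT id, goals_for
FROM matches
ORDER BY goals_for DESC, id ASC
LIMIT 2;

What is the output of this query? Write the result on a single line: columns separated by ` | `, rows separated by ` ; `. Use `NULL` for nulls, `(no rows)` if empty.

8 | 6 ; 5 | 4

Sort by goals_for desc, tiebreak id asc: (6, id=8), (4, id=5), (4, id=16), (2, id=1), (2, id=6) …. Take first 2.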